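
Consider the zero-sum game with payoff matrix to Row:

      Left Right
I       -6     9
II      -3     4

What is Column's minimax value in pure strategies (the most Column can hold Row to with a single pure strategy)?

Column maxima: Left → -3, Right → 9.
The smallest of these is -3.

-3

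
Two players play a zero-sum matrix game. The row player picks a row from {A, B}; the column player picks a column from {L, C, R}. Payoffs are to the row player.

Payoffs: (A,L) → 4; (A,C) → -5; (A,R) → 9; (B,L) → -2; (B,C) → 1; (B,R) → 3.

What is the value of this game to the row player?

Row minima: A → -5, B → -2; maximin = -2.
Column maxima: L → 4, C → 1, R → 9; minimax = 1.
-2 ≠ 1, so there is no saddle point; optimal play is mixed.
R is strictly dominated by L (it gives the row player strictly more in every row), so the column player never plays it.
On the remaining 2×2 (A, B vs L, C):
Let the row player play A with probability p. Expected payoff against L: 4p + (-2)(1−p) = 6p − 2; against C: (-5)p + 1(1−p) = −6p + 1.
Setting these equal: 6p − 2 = −6p + 1 ⇒ 12p = 3 ⇒ p = 1/4, and the value is (6)·(1/4) − 2 = -1/2.
For the column player: with q = P(L), equating A's and B's payoffs gives 9q − 5 = −3q + 1 ⇒ q = 1/2.

-1/2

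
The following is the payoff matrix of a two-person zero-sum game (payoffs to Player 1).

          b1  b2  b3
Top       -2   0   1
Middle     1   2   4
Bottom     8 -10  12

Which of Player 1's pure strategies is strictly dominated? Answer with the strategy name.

Top

Middle gives a strictly higher payoff than Top against every column: 1 > -2, 2 > 0, 4 > 1.
So Top is strictly dominated and Player 1 never plays it.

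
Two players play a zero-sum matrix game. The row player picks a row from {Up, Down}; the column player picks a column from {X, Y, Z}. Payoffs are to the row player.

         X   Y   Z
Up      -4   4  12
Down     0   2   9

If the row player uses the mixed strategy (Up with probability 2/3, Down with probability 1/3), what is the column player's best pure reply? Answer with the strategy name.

If the column player plays X, the row player's expected payoff is (2/3)·(-4) + (1/3)·0 = -8/3.
If the column player plays Y, the row player's expected payoff is (2/3)·4 + (1/3)·2 = 10/3.
If the column player plays Z, the row player's expected payoff is (2/3)·12 + (1/3)·9 = 11.
The column player minimizes the row player's payoff; the smallest is -8/3, so the best response is X.

X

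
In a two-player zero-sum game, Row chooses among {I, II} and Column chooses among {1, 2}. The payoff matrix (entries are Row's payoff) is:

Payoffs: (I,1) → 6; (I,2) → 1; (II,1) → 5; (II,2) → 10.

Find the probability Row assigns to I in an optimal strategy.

Row minima: I → 1, II → 5; maximin = 5.
Column maxima: 1 → 6, 2 → 10; minimax = 6.
5 ≠ 6, so there is no saddle point; optimal play is mixed.
Let Row play I with probability p. Expected payoff against 1: 6p + 5(1−p) = p + 5; against 2: 1p + 10(1−p) = −9p + 10.
Setting these equal: p + 5 = −9p + 10 ⇒ 10p = 5 ⇒ p = 1/2, and the value is (1)·(1/2) + 5 = 11/2.
For Column: with q = P(1), equating I's and II's payoffs gives 5q + 1 = −5q + 10 ⇒ q = 9/10.

1/2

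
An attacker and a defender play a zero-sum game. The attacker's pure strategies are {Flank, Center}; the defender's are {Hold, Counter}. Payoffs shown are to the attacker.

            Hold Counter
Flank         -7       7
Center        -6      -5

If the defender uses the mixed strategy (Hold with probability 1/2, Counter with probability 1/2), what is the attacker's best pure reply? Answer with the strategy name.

Flank

Expected payoff of Flank: (1/2)·(-7) + (1/2)·7 = 0.
Expected payoff of Center: (1/2)·(-6) + (1/2)·(-5) = -11/2.
The largest is 0, so the attacker's best response is Flank.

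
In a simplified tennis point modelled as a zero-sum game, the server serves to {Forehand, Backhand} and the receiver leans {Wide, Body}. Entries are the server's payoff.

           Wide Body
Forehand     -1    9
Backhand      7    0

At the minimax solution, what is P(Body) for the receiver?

Row minima: Forehand → -1, Backhand → 0; maximin = 0.
Column maxima: Wide → 7, Body → 9; minimax = 7.
0 ≠ 7, so there is no saddle point; optimal play is mixed.
Let the server play Forehand with probability p. Expected payoff against Wide: (-1)p + 7(1−p) = −8p + 7; against Body: 9p + 0(1−p) = 9p.
Setting these equal: −8p + 7 = 9p ⇒ −17p = -7 ⇒ p = 7/17, and the value is (-8)·(7/17) + 7 = 63/17.
For the receiver: with q = P(Wide), equating Forehand's and Backhand's payoffs gives −10q + 9 = 7q ⇒ q = 9/17.

8/17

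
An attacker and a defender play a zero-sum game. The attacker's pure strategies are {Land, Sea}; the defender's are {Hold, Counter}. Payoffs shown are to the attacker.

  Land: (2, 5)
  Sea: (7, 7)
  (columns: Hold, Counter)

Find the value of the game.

Row minima: Land → 2, Sea → 7; maximin = 7.
Column maxima: Hold → 7, Counter → 7; minimax = 7.
Since maximin = minimax = 7, there is a saddle point and the value is 7.

7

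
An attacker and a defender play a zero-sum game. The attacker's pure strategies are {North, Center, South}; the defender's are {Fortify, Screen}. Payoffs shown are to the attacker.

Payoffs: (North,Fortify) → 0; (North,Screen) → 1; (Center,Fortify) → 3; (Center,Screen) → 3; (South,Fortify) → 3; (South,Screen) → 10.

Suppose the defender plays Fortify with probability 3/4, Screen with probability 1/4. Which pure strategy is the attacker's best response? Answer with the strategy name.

South

Expected payoff of North: (3/4)·0 + (1/4)·1 = 1/4.
Expected payoff of Center: (3/4)·3 + (1/4)·3 = 3.
Expected payoff of South: (3/4)·3 + (1/4)·10 = 19/4.
The largest is 19/4, so the attacker's best response is South.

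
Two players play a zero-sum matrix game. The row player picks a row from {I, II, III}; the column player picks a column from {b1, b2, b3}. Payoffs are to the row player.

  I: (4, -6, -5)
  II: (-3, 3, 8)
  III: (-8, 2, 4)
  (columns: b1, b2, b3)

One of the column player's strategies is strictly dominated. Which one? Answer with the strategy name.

b2 holds the row player's payoff strictly below b3 in every row: -6 < -5, 3 < 8, 2 < 4.
So b3 is strictly dominated for the column player.

b3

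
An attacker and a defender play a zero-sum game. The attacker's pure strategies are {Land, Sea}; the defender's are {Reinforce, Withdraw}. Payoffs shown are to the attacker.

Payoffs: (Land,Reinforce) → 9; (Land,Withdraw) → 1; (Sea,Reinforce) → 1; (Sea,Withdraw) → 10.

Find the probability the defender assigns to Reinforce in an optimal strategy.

9/17

Row minima: Land → 1, Sea → 1; maximin = 1.
Column maxima: Reinforce → 9, Withdraw → 10; minimax = 9.
1 ≠ 9, so there is no saddle point; optimal play is mixed.
Let the attacker play Land with probability p. Expected payoff against Reinforce: 9p + 1(1−p) = 8p + 1; against Withdraw: 1p + 10(1−p) = −9p + 10.
Setting these equal: 8p + 1 = −9p + 10 ⇒ 17p = 9 ⇒ p = 9/17, and the value is (8)·(9/17) + 1 = 89/17.
For the defender: with q = P(Reinforce), equating Land's and Sea's payoffs gives 8q + 1 = −9q + 10 ⇒ q = 9/17.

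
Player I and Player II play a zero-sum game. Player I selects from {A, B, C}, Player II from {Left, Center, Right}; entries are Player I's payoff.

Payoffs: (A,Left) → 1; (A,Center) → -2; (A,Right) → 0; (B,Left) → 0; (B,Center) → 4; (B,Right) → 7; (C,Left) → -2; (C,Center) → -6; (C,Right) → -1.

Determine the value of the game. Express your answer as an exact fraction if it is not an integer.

Row minima: A → -2, B → 0, C → -6; maximin = 0.
Column maxima: Left → 1, Center → 4, Right → 7; minimax = 1.
0 ≠ 1, so there is no saddle point; optimal play is mixed.
C is strictly dominated by A, so Player I never plays it.
Right is strictly dominated by Center (it gives Player I strictly more in every row), so Player II never plays it.
On the remaining 2×2 (A, B vs Left, Center):
Let Player I play A with probability p. Expected payoff against Left: 1p + 0(1−p) = p; against Center: (-2)p + 4(1−p) = −6p + 4.
Setting these equal: p = −6p + 4 ⇒ 7p = 4 ⇒ p = 4/7, and the value is (1)·(4/7) = 4/7.
For Player II: with q = P(Left), equating A's and B's payoffs gives 3q − 2 = −4q + 4 ⇒ q = 6/7.

4/7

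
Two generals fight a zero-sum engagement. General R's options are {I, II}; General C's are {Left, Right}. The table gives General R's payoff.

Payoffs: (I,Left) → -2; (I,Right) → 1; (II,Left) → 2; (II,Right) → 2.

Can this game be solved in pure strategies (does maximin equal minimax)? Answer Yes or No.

Yes

Row minima: I → -2, II → 2; maximin = 2.
Column maxima: Left → 2, Right → 2; minimax = 2.
maximin = minimax = 2, so a saddle point exists.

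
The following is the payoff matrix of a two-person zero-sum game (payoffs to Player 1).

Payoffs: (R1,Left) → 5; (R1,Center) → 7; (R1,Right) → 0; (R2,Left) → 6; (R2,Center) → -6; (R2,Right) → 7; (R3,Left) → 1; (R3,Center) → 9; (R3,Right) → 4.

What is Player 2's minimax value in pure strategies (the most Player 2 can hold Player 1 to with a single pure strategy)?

Column maxima: Left → 6, Center → 9, Right → 7.
The smallest of these is 6.

6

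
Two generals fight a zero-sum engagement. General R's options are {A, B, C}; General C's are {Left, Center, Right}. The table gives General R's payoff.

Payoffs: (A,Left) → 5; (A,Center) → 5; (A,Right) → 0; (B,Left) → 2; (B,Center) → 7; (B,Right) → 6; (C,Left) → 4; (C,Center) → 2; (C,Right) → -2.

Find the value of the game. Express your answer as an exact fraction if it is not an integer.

Row minima: A → 0, B → 2, C → -2; maximin = 2.
Column maxima: Left → 5, Center → 7, Right → 6; minimax = 5.
2 ≠ 5, so there is no saddle point; optimal play is mixed.
C is strictly dominated by A, so General R never plays it.
Center is strictly dominated by Right (it gives General R strictly more in every row), so General C never plays it.
On the remaining 2×2 (A, B vs Left, Right):
Let General R play A with probability p. Expected payoff against Left: 5p + 2(1−p) = 3p + 2; against Right: 0p + 6(1−p) = −6p + 6.
Setting these equal: 3p + 2 = −6p + 6 ⇒ 9p = 4 ⇒ p = 4/9, and the value is (3)·(4/9) + 2 = 10/3.
For General C: with q = P(Left), equating A's and B's payoffs gives 5q = −4q + 6 ⇒ q = 2/3.

10/3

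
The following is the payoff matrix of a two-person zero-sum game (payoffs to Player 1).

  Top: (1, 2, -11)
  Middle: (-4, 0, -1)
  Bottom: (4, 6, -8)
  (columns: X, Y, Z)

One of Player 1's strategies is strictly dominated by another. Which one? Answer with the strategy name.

Bottom gives a strictly higher payoff than Top against every column: 4 > 1, 6 > 2, -8 > -11.
So Top is strictly dominated and Player 1 never plays it.

Top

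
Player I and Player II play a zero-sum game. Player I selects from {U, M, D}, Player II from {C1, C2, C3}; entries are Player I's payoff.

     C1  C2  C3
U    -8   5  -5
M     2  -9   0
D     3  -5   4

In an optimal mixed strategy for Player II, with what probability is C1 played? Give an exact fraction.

Row minima: U → -8, M → -9, D → -5; maximin = -5.
Column maxima: C1 → 3, C2 → 5, C3 → 4; minimax = 3.
-5 ≠ 3, so there is no saddle point; optimal play is mixed.
M is strictly dominated by D, so Player I never plays it.
With M eliminated, C3 is strictly dominated by C1 (it gives Player I strictly more in every remaining row), so Player II never plays it.
On the remaining 2×2 (U, D vs C1, C2):
Let Player I play U with probability p. Expected payoff against C1: (-8)p + 3(1−p) = −11p + 3; against C2: 5p + (-5)(1−p) = 10p − 5.
Setting these equal: −11p + 3 = 10p − 5 ⇒ −21p = -8 ⇒ p = 8/21, and the value is (-11)·(8/21) + 3 = -25/21.
For Player II: with q = P(C1), equating U's and D's payoffs gives −13q + 5 = 8q − 5 ⇒ q = 10/21.

10/21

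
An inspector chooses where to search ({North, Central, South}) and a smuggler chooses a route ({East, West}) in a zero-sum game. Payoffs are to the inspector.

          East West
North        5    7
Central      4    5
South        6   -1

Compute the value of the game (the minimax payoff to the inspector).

47/9

Row minima: North → 5, Central → 4, South → -1; maximin = 5.
Column maxima: East → 6, West → 7; minimax = 6.
5 ≠ 6, so there is no saddle point; optimal play is mixed.
Central is strictly dominated by North, so the inspector never plays it.
On the remaining 2×2 (North, South vs East, West):
Let the inspector play North with probability p. Expected payoff against East: 5p + 6(1−p) = −p + 6; against West: 7p + (-1)(1−p) = 8p − 1.
Setting these equal: −p + 6 = 8p − 1 ⇒ −9p = -7 ⇒ p = 7/9, and the value is (-1)·(7/9) + 6 = 47/9.
For the smuggler: with q = P(East), equating North's and South's payoffs gives −2q + 7 = 7q − 1 ⇒ q = 8/9.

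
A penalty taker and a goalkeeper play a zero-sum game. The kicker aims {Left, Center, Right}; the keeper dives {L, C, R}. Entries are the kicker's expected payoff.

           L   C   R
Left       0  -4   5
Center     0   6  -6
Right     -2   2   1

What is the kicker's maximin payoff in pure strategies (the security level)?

-2

Row minima: Left → -4, Center → -6, Right → -2.
The best of these is -2.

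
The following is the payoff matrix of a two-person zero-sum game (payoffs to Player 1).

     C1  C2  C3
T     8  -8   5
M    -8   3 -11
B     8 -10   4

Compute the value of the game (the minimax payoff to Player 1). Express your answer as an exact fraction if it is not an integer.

-73/27

Row minima: T → -8, M → -11, B → -10; maximin = -8.
Column maxima: C1 → 8, C2 → 3, C3 → 5; minimax = 3.
-8 ≠ 3, so there is no saddle point; optimal play is mixed.
C1 is strictly dominated by C3 (it gives Player 1 strictly more in every row), so Player 2 never plays it.
With C1 eliminated, B is strictly dominated by T (T gives Player 1 strictly more in every remaining column), so Player 1 never plays it.
On the remaining 2×2 (T, M vs C2, C3):
Let Player 1 play T with probability p. Expected payoff against C2: (-8)p + 3(1−p) = −11p + 3; against C3: 5p + (-11)(1−p) = 16p − 11.
Setting these equal: −11p + 3 = 16p − 11 ⇒ −27p = -14 ⇒ p = 14/27, and the value is (-11)·(14/27) + 3 = -73/27.
For Player 2: with q = P(C2), equating T's and M's payoffs gives −13q + 5 = 14q − 11 ⇒ q = 16/27.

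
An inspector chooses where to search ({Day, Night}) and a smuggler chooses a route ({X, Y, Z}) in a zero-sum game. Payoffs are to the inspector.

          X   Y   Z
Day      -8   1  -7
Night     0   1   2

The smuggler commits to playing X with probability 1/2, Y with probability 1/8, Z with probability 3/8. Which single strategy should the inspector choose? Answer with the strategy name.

Night

Expected payoff of Day: (1/2)·(-8) + (1/8)·1 + (3/8)·(-7) = -13/2.
Expected payoff of Night: (1/2)·0 + (1/8)·1 + (3/8)·2 = 7/8.
The largest is 7/8, so the inspector's best response is Night.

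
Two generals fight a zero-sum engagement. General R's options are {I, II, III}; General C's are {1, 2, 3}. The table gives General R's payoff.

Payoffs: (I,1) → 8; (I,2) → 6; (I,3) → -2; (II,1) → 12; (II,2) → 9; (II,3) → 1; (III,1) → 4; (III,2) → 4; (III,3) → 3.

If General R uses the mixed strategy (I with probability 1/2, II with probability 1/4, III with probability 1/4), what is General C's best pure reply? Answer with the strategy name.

If General C plays 1, General R's expected payoff is (1/2)·8 + (1/4)·12 + (1/4)·4 = 8.
If General C plays 2, General R's expected payoff is (1/2)·6 + (1/4)·9 + (1/4)·4 = 25/4.
If General C plays 3, General R's expected payoff is (1/2)·(-2) + (1/4)·1 + (1/4)·3 = 0.
General C minimizes General R's payoff; the smallest is 0, so the best response is 3.

3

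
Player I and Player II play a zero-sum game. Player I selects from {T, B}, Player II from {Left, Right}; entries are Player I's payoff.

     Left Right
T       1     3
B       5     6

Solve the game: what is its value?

Row minima: T → 1, B → 5; maximin = 5.
Column maxima: Left → 5, Right → 6; minimax = 5.
Since maximin = minimax = 5, there is a saddle point and the value is 5.

5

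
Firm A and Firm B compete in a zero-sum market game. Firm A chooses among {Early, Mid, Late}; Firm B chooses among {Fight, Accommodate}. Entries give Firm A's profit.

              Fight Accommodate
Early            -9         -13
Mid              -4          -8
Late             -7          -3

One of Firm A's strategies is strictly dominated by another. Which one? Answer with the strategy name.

Mid gives a strictly higher payoff than Early against every column: -4 > -9, -8 > -13.
So Early is strictly dominated and Firm A never plays it.

Early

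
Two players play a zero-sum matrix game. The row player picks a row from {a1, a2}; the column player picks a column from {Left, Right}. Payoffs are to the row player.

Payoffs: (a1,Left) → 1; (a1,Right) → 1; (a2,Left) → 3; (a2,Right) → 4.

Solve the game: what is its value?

3

Row minima: a1 → 1, a2 → 3; maximin = 3.
Column maxima: Left → 3, Right → 4; minimax = 3.
Since maximin = minimax = 3, there is a saddle point and the value is 3.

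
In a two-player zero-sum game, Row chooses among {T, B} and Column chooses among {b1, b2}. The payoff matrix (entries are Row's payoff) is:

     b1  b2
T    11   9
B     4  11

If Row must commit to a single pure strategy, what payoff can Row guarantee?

9

Row minima: T → 9, B → 4.
The best of these is 9.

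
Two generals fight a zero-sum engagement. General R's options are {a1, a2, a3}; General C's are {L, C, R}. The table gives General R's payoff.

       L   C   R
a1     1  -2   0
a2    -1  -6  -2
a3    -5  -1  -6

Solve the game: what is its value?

-12/7

Row minima: a1 → -2, a2 → -6, a3 → -6; maximin = -2.
Column maxima: L → 1, C → -1, R → 0; minimax = -1.
-2 ≠ -1, so there is no saddle point; optimal play is mixed.
a2 is strictly dominated by a1, so General R never plays it.
L is strictly dominated by R (it gives General R strictly more in every row), so General C never plays it.
On the remaining 2×2 (a1, a3 vs C, R):
Let General R play a1 with probability p. Expected payoff against C: (-2)p + (-1)(1−p) = −p − 1; against R: 0p + (-6)(1−p) = 6p − 6.
Setting these equal: −p − 1 = 6p − 6 ⇒ −7p = -5 ⇒ p = 5/7, and the value is (-1)·(5/7) − 1 = -12/7.
For General C: with q = P(C), equating a1's and a3's payoffs gives −2q = 5q − 6 ⇒ q = 6/7.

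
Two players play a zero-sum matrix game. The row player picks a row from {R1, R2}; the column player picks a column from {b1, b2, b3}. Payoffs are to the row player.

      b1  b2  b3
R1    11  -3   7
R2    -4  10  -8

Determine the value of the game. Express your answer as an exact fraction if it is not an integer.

23/14

Row minima: R1 → -3, R2 → -8; maximin = -3.
Column maxima: b1 → 11, b2 → 10, b3 → 7; minimax = 7.
-3 ≠ 7, so there is no saddle point; optimal play is mixed.
b1 is strictly dominated by b3 (it gives the row player strictly more in every row), so the column player never plays it.
On the remaining 2×2 (R1, R2 vs b2, b3):
Let the row player play R1 with probability p. Expected payoff against b2: (-3)p + 10(1−p) = −13p + 10; against b3: 7p + (-8)(1−p) = 15p − 8.
Setting these equal: −13p + 10 = 15p − 8 ⇒ −28p = -18 ⇒ p = 9/14, and the value is (-13)·(9/14) + 10 = 23/14.
For the column player: with q = P(b2), equating R1's and R2's payoffs gives −10q + 7 = 18q − 8 ⇒ q = 15/28.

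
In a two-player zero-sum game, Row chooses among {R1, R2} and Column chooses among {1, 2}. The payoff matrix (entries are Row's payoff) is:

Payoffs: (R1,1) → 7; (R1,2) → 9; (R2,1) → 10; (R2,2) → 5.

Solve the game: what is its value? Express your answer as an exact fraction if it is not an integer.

Row minima: R1 → 7, R2 → 5; maximin = 7.
Column maxima: 1 → 10, 2 → 9; minimax = 9.
7 ≠ 9, so there is no saddle point; optimal play is mixed.
Let Row play R1 with probability p. Expected payoff against 1: 7p + 10(1−p) = −3p + 10; against 2: 9p + 5(1−p) = 4p + 5.
Setting these equal: −3p + 10 = 4p + 5 ⇒ −7p = -5 ⇒ p = 5/7, and the value is (-3)·(5/7) + 10 = 55/7.
For Column: with q = P(1), equating R1's and R2's payoffs gives −2q + 9 = 5q + 5 ⇒ q = 4/7.

55/7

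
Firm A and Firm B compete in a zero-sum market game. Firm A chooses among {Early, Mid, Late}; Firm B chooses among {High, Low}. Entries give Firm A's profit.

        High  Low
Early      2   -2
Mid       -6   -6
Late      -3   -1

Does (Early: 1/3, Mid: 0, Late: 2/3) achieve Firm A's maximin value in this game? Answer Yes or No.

Against High this mix gives (1/3)·2 + (2/3)·(-3) = -4/3.
Against Low this mix gives (1/3)·(-2) + (2/3)·(-1) = -4/3.
All of Firm B's active replies (High, Low) yield -4/3, and no column does worse for Firm A. The mix makes Firm B indifferent and guarantees -4/3, so it is optimal.

Yes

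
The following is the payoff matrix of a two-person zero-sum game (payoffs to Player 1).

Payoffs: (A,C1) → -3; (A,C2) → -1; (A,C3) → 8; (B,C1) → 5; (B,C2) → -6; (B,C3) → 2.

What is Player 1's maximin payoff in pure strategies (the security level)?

Row minima: A → -3, B → -6.
The best of these is -3.

-3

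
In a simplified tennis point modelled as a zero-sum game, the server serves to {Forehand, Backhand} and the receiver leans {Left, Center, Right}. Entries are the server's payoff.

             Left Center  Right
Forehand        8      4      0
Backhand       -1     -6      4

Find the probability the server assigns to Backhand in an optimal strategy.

Row minima: Forehand → 0, Backhand → -6; maximin = 0.
Column maxima: Left → 8, Center → 4, Right → 4; minimax = 4.
0 ≠ 4, so there is no saddle point; optimal play is mixed.
Left is strictly dominated by Center (it gives the server strictly more in every row), so the receiver never plays it.
On the remaining 2×2 (Forehand, Backhand vs Center, Right):
Let the server play Forehand with probability p. Expected payoff against Center: 4p + (-6)(1−p) = 10p − 6; against Right: 0p + 4(1−p) = −4p + 4.
Setting these equal: 10p − 6 = −4p + 4 ⇒ 14p = 10 ⇒ p = 5/7, and the value is (10)·(5/7) − 6 = 8/7.
For the receiver: with q = P(Center), equating Forehand's and Backhand's payoffs gives 4q = −10q + 4 ⇒ q = 2/7.

2/7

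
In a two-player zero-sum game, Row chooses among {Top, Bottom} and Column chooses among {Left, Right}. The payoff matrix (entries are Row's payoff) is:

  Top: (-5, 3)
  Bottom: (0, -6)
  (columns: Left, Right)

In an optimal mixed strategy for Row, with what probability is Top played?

3/7

Row minima: Top → -5, Bottom → -6; maximin = -5.
Column maxima: Left → 0, Right → 3; minimax = 0.
-5 ≠ 0, so there is no saddle point; optimal play is mixed.
Let Row play Top with probability p. Expected payoff against Left: (-5)p + 0(1−p) = −5p; against Right: 3p + (-6)(1−p) = 9p − 6.
Setting these equal: −5p = 9p − 6 ⇒ −14p = -6 ⇒ p = 3/7, and the value is (-5)·(3/7) = -15/7.
For Column: with q = P(Left), equating Top's and Bottom's payoffs gives −8q + 3 = 6q − 6 ⇒ q = 9/14.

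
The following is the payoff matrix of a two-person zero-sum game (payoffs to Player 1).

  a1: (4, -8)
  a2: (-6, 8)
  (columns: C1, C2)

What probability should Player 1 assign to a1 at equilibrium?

Row minima: a1 → -8, a2 → -6; maximin = -6.
Column maxima: C1 → 4, C2 → 8; minimax = 4.
-6 ≠ 4, so there is no saddle point; optimal play is mixed.
Let Player 1 play a1 with probability p. Expected payoff against C1: 4p + (-6)(1−p) = 10p − 6; against C2: (-8)p + 8(1−p) = −16p + 8.
Setting these equal: 10p − 6 = −16p + 8 ⇒ 26p = 14 ⇒ p = 7/13, and the value is (10)·(7/13) − 6 = -8/13.
For Player 2: with q = P(C1), equating a1's and a2's payoffs gives 12q − 8 = −14q + 8 ⇒ q = 8/13.

7/13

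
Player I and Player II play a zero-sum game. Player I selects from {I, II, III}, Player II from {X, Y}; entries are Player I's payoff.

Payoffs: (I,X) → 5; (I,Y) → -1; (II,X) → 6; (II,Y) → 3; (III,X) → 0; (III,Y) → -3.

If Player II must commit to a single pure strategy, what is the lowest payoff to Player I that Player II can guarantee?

3

Column maxima: X → 6, Y → 3.
The smallest of these is 3.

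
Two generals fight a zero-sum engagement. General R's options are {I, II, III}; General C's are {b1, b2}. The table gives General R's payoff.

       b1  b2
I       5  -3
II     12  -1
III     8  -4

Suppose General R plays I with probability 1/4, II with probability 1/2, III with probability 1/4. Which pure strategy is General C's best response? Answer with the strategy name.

If General C plays b1, General R's expected payoff is (1/4)·5 + (1/2)·12 + (1/4)·8 = 37/4.
If General C plays b2, General R's expected payoff is (1/4)·(-3) + (1/2)·(-1) + (1/4)·(-4) = -9/4.
General C minimizes General R's payoff; the smallest is -9/4, so the best response is b2.

b2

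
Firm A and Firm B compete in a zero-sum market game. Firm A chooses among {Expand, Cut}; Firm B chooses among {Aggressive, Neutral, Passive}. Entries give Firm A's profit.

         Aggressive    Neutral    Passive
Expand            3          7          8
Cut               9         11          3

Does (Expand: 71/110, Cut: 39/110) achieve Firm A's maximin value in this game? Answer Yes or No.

Against Aggressive this mix gives (71/110)·3 + (39/110)·9 = 282/55.
Against Neutral this mix gives (71/110)·7 + (39/110)·11 = 463/55.
Against Passive this mix gives (71/110)·8 + (39/110)·3 = 137/22.
Firm B will play Aggressive, holding Firm A to 282/55. Shifting weight toward the row that does better against Aggressive would raise this floor (the equalizing mix achieves 63/11 against both Aggressive and Passive), so the proposed strategy is not optimal.

No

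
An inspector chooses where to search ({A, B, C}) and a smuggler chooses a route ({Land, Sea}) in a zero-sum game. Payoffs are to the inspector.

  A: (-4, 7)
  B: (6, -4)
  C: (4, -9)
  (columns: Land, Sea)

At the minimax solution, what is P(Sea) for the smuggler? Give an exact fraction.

Row minima: A → -4, B → -4, C → -9; maximin = -4.
Column maxima: Land → 6, Sea → 7; minimax = 6.
-4 ≠ 6, so there is no saddle point; optimal play is mixed.
C is strictly dominated by B, so the inspector never plays it.
On the remaining 2×2 (A, B vs Land, Sea):
Let the inspector play A with probability p. Expected payoff against Land: (-4)p + 6(1−p) = −10p + 6; against Sea: 7p + (-4)(1−p) = 11p − 4.
Setting these equal: −10p + 6 = 11p − 4 ⇒ −21p = -10 ⇒ p = 10/21, and the value is (-10)·(10/21) + 6 = 26/21.
For the smuggler: with q = P(Land), equating A's and B's payoffs gives −11q + 7 = 10q − 4 ⇒ q = 11/21.

10/21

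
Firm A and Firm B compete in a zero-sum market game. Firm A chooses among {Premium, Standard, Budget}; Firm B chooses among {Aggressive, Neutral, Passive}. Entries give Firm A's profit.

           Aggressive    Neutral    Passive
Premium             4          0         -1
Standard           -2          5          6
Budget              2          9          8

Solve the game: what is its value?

Row minima: Premium → -1, Standard → -2, Budget → 2; maximin = 2.
Column maxima: Aggressive → 4, Neutral → 9, Passive → 8; minimax = 4.
2 ≠ 4, so there is no saddle point; optimal play is mixed.
Standard is strictly dominated by Budget, so Firm A never plays it.
With Standard eliminated, Neutral is strictly dominated by Passive (it gives Firm A strictly more in every remaining row), so Firm B never plays it.
On the remaining 2×2 (Premium, Budget vs Aggressive, Passive):
Let Firm A play Premium with probability p. Expected payoff against Aggressive: 4p + 2(1−p) = 2p + 2; against Passive: (-1)p + 8(1−p) = −9p + 8.
Setting these equal: 2p + 2 = −9p + 8 ⇒ 11p = 6 ⇒ p = 6/11, and the value is (2)·(6/11) + 2 = 34/11.
For Firm B: with q = P(Aggressive), equating Premium's and Budget's payoffs gives 5q − 1 = −6q + 8 ⇒ q = 9/11.

34/11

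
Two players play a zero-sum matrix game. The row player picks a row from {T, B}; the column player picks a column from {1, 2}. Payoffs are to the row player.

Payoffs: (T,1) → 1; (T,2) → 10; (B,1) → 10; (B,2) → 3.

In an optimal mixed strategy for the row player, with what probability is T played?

Row minima: T → 1, B → 3; maximin = 3.
Column maxima: 1 → 10, 2 → 10; minimax = 10.
3 ≠ 10, so there is no saddle point; optimal play is mixed.
Let the row player play T with probability p. Expected payoff against 1: 1p + 10(1−p) = −9p + 10; against 2: 10p + 3(1−p) = 7p + 3.
Setting these equal: −9p + 10 = 7p + 3 ⇒ −16p = -7 ⇒ p = 7/16, and the value is (-9)·(7/16) + 10 = 97/16.
For the column player: with q = P(1), equating T's and B's payoffs gives −9q + 10 = 7q + 3 ⇒ q = 7/16.

7/16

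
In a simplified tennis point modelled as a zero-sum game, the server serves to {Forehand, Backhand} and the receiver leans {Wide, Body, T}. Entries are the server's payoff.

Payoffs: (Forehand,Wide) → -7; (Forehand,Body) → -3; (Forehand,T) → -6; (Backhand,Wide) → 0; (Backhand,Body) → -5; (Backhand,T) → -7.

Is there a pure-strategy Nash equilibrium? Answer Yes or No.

No

Row minima: Forehand → -7, Backhand → -7; maximin = -7.
Column maxima: Wide → 0, Body → -3, T → -6; minimax = -6.
-7 ≠ -6, so no pure-strategy equilibrium exists.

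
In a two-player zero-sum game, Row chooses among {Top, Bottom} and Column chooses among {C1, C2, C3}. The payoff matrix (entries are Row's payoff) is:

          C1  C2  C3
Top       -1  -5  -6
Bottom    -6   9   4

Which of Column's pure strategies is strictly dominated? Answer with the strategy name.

C2

C3 holds Row's payoff strictly below C2 in every row: -6 < -5, 4 < 9.
So C2 is strictly dominated for Column.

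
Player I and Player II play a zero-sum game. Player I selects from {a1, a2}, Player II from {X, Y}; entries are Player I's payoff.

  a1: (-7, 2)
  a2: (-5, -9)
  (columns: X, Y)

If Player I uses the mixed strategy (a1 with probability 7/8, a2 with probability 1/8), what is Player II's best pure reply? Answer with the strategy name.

If Player II plays X, Player I's expected payoff is (7/8)·(-7) + (1/8)·(-5) = -27/4.
If Player II plays Y, Player I's expected payoff is (7/8)·2 + (1/8)·(-9) = 5/8.
Player II minimizes Player I's payoff; the smallest is -27/4, so the best response is X.

X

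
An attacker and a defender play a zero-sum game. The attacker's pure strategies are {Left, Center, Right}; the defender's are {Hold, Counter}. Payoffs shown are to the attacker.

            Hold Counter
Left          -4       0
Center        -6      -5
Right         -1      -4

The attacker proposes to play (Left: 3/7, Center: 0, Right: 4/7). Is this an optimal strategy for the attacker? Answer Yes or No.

Yes

Against Hold this mix gives (3/7)·(-4) + (4/7)·(-1) = -16/7.
Against Counter this mix gives (3/7)·0 + (4/7)·(-4) = -16/7.
All of the defender's active replies (Hold, Counter) yield -16/7, and no column does worse for the attacker. The mix makes the defender indifferent and guarantees -16/7, so it is optimal.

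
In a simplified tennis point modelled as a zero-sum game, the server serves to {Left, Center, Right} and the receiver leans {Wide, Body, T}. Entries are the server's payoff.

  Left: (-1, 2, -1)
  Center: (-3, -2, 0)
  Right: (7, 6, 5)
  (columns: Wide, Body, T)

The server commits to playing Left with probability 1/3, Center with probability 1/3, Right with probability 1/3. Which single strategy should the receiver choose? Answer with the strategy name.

Wide

If the receiver plays Wide, the server's expected payoff is (1/3)·(-1) + (1/3)·(-3) + (1/3)·7 = 1.
If the receiver plays Body, the server's expected payoff is (1/3)·2 + (1/3)·(-2) + (1/3)·6 = 2.
If the receiver plays T, the server's expected payoff is (1/3)·(-1) + (1/3)·0 + (1/3)·5 = 4/3.
The receiver minimizes the server's payoff; the smallest is 1, so the best response is Wide.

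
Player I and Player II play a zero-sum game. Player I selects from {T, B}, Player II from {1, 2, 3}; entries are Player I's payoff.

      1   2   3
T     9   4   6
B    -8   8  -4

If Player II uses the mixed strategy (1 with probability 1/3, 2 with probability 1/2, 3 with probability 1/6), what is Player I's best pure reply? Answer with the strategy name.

T

Expected payoff of T: (1/3)·9 + (1/2)·4 + (1/6)·6 = 6.
Expected payoff of B: (1/3)·(-8) + (1/2)·8 + (1/6)·(-4) = 2/3.
The largest is 6, so Player I's best response is T.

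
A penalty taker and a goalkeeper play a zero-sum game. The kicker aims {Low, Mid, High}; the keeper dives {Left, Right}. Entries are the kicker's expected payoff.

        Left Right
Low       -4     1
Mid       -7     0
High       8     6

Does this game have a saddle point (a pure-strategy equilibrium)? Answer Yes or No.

Yes

Row minima: Low → -4, Mid → -7, High → 6; maximin = 6.
Column maxima: Left → 8, Right → 6; minimax = 6.
maximin = minimax = 6, so a saddle point exists.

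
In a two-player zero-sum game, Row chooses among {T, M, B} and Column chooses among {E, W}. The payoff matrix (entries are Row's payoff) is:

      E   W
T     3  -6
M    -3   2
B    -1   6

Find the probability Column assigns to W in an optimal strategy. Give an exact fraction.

1/4

Row minima: T → -6, M → -3, B → -1; maximin = -1.
Column maxima: E → 3, W → 6; minimax = 3.
-1 ≠ 3, so there is no saddle point; optimal play is mixed.
M is strictly dominated by B, so Row never plays it.
On the remaining 2×2 (T, B vs E, W):
Let Row play T with probability p. Expected payoff against E: 3p + (-1)(1−p) = 4p − 1; against W: (-6)p + 6(1−p) = −12p + 6.
Setting these equal: 4p − 1 = −12p + 6 ⇒ 16p = 7 ⇒ p = 7/16, and the value is (4)·(7/16) − 1 = 3/4.
For Column: with q = P(E), equating T's and B's payoffs gives 9q − 6 = −7q + 6 ⇒ q = 3/4.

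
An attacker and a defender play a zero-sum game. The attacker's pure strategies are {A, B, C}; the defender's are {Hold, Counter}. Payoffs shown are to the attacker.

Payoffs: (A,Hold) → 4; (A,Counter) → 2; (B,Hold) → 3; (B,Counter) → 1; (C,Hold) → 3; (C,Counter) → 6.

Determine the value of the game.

18/5

Row minima: A → 2, B → 1, C → 3; maximin = 3.
Column maxima: Hold → 4, Counter → 6; minimax = 4.
3 ≠ 4, so there is no saddle point; optimal play is mixed.
B is strictly dominated by A, so the attacker never plays it.
On the remaining 2×2 (A, C vs Hold, Counter):
Let the attacker play A with probability p. Expected payoff against Hold: 4p + 3(1−p) = p + 3; against Counter: 2p + 6(1−p) = −4p + 6.
Setting these equal: p + 3 = −4p + 6 ⇒ 5p = 3 ⇒ p = 3/5, and the value is (1)·(3/5) + 3 = 18/5.
For the defender: with q = P(Hold), equating A's and C's payoffs gives 2q + 2 = −3q + 6 ⇒ q = 4/5.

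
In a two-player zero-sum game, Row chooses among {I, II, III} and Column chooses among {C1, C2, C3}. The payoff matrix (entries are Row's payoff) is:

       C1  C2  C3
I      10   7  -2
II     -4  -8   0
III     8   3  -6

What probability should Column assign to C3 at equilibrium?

Row minima: I → -2, II → -8, III → -6; maximin = -2.
Column maxima: C1 → 10, C2 → 7, C3 → 0; minimax = 0.
-2 ≠ 0, so there is no saddle point; optimal play is mixed.
III is strictly dominated by I, so Row never plays it.
C1 is strictly dominated by C2 (it gives Row strictly more in every row), so Column never plays it.
On the remaining 2×2 (I, II vs C2, C3):
Let Row play I with probability p. Expected payoff against C2: 7p + (-8)(1−p) = 15p − 8; against C3: (-2)p + 0(1−p) = −2p.
Setting these equal: 15p − 8 = −2p ⇒ 17p = 8 ⇒ p = 8/17, and the value is (15)·(8/17) − 8 = -16/17.
For Column: with q = P(C2), equating I's and II's payoffs gives 9q − 2 = −8q ⇒ q = 2/17.

15/17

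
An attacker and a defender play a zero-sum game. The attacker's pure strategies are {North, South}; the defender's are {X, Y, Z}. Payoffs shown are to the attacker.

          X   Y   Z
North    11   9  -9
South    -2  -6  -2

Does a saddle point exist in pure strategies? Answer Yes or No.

Row minima: North → -9, South → -6; maximin = -6.
Column maxima: X → 11, Y → 9, Z → -2; minimax = -2.
-6 ≠ -2, so no pure-strategy equilibrium exists.

No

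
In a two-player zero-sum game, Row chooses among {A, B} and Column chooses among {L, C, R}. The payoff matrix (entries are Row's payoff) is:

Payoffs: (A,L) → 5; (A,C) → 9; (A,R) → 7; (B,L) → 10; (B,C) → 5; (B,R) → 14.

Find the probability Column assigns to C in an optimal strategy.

5/9

Row minima: A → 5, B → 5; maximin = 5.
Column maxima: L → 10, C → 9, R → 14; minimax = 9.
5 ≠ 9, so there is no saddle point; optimal play is mixed.
R is strictly dominated by L (it gives Row strictly more in every row), so Column never plays it.
On the remaining 2×2 (A, B vs L, C):
Let Row play A with probability p. Expected payoff against L: 5p + 10(1−p) = −5p + 10; against C: 9p + 5(1−p) = 4p + 5.
Setting these equal: −5p + 10 = 4p + 5 ⇒ −9p = -5 ⇒ p = 5/9, and the value is (-5)·(5/9) + 10 = 65/9.
For Column: with q = P(L), equating A's and B's payoffs gives −4q + 9 = 5q + 5 ⇒ q = 4/9.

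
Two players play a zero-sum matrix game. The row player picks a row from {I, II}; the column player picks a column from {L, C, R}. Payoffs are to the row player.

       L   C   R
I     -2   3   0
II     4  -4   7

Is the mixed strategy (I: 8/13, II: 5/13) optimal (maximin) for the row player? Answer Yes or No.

Yes

Against L this mix gives (8/13)·(-2) + (5/13)·4 = 4/13.
Against C this mix gives (8/13)·3 + (5/13)·(-4) = 4/13.
Against R this mix gives (8/13)·0 + (5/13)·7 = 35/13.
All of the column player's active replies (L, C) yield 4/13, and no column does worse for the row player. The mix makes the column player indifferent and guarantees 4/13, so it is optimal.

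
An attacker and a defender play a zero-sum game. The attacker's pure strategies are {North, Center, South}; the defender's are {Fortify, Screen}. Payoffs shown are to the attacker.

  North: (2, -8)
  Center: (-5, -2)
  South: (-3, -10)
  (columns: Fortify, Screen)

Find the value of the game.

Row minima: North → -8, Center → -5, South → -10; maximin = -5.
Column maxima: Fortify → 2, Screen → -2; minimax = -2.
-5 ≠ -2, so there is no saddle point; optimal play is mixed.
South is strictly dominated by North, so the attacker never plays it.
On the remaining 2×2 (North, Center vs Fortify, Screen):
Let the attacker play North with probability p. Expected payoff against Fortify: 2p + (-5)(1−p) = 7p − 5; against Screen: (-8)p + (-2)(1−p) = −6p − 2.
Setting these equal: 7p − 5 = −6p − 2 ⇒ 13p = 3 ⇒ p = 3/13, and the value is (7)·(3/13) − 5 = -44/13.
For the defender: with q = P(Fortify), equating North's and Center's payoffs gives 10q − 8 = −3q − 2 ⇒ q = 6/13.

-44/13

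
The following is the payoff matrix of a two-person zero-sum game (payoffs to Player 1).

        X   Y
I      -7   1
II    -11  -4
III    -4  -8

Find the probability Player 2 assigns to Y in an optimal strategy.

1/4

Row minima: I → -7, II → -11, III → -8; maximin = -7.
Column maxima: X → -4, Y → 1; minimax = -4.
-7 ≠ -4, so there is no saddle point; optimal play is mixed.
II is strictly dominated by I, so Player 1 never plays it.
On the remaining 2×2 (I, III vs X, Y):
Let Player 1 play I with probability p. Expected payoff against X: (-7)p + (-4)(1−p) = −3p − 4; against Y: 1p + (-8)(1−p) = 9p − 8.
Setting these equal: −3p − 4 = 9p − 8 ⇒ −12p = -4 ⇒ p = 1/3, and the value is (-3)·(1/3) − 4 = -5.
For Player 2: with q = P(X), equating I's and III's payoffs gives −8q + 1 = 4q − 8 ⇒ q = 3/4.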